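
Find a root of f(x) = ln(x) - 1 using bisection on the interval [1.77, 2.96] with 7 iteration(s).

f(x) = ln(x) - 1
Initial interval: [1.77, 2.96]

Iteration 1:
  c_1 = (1.770000 + 2.960000)/2 = 2.365000
  f(c_1) = f(2.365000) = -0.139222
  f(a) × f(c) ≥ 0, new interval: [2.365000, 2.960000]
Iteration 2:
  c_2 = (2.365000 + 2.960000)/2 = 2.662500
  f(c_2) = f(2.662500) = -0.020734
  f(a) × f(c) ≥ 0, new interval: [2.662500, 2.960000]
Iteration 3:
  c_3 = (2.662500 + 2.960000)/2 = 2.811250
  f(c_3) = f(2.811250) = 0.033629
  f(a) × f(c) < 0, new interval: [2.662500, 2.811250]
Iteration 4:
  c_4 = (2.662500 + 2.811250)/2 = 2.736875
  f(c_4) = f(2.736875) = 0.006817
  f(a) × f(c) < 0, new interval: [2.662500, 2.736875]
Iteration 5:
  c_5 = (2.662500 + 2.736875)/2 = 2.699688
  f(c_5) = f(2.699688) = -0.006864
  f(a) × f(c) ≥ 0, new interval: [2.699688, 2.736875]
Iteration 6:
  c_6 = (2.699688 + 2.736875)/2 = 2.718281
  f(c_6) = f(2.718281) = 0.000000
  f(a) × f(c) ≥ 0, new interval: [2.718281, 2.736875]
Iteration 7:
  c_7 = (2.718281 + 2.736875)/2 = 2.727578
  f(c_7) = f(2.727578) = 0.003414
  f(a) × f(c) < 0, new interval: [2.718281, 2.727578]

After 7 iteration(s), the approximation is c_7 = 2.727578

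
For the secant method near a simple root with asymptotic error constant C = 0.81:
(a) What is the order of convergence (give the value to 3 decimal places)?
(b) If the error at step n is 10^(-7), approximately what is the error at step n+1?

(a) Secant method has superlinear convergence with order φ = (1+√5)/2 ≈ 1.618.
    This means |e_{n+1}| ≈ C|e_n|^1.618.

(b) With |e_n| = 10^(-7) and C = 0.81:
    |e_{n+1}| ≈ 0.81 × (10^(-7))^1.618 = 0.81 × 10^(-11.33)

(a) ≈ 1.618 (golden ratio); (b) |e_{n+1}| ≈ 3.822e-12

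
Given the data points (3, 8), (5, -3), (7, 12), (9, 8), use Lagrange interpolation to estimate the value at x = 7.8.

Lagrange interpolation formula:
P(x) = Σ yᵢ × Lᵢ(x)
where Lᵢ(x) = Π_{j≠i} (x - xⱼ)/(xᵢ - xⱼ)

L_0(7.8) = (7.8 - 5)/(3 - 5) × (7.8 - 7)/(3 - 7) × (7.8 - 9)/(3 - 9) = 0.056000
L_1(7.8) = (7.8 - 3)/(5 - 3) × (7.8 - 7)/(5 - 7) × (7.8 - 9)/(5 - 9) = -0.288000
L_2(7.8) = (7.8 - 3)/(7 - 3) × (7.8 - 5)/(7 - 5) × (7.8 - 9)/(7 - 9) = 1.008000
L_3(7.8) = (7.8 - 3)/(9 - 3) × (7.8 - 5)/(9 - 5) × (7.8 - 7)/(9 - 7) = 0.224000

P(7.8) = 8×L_0(7.8) + (-3)×L_1(7.8) + 12×L_2(7.8) + 8×L_3(7.8)
P(7.8) = 15.200000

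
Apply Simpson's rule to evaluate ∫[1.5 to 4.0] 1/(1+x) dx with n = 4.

f(x) = 1/(1+x)
a = 1.5, b = 4.0, n = 4
h = (b - a)/n = 0.625000

Simpson's rule: (h/3)[f(x₀) + 4f(x₁) + 2f(x₂) + ... + f(xₙ)]

x_0 = 1.5000, f(x_0) = 0.400000, coefficient = 1
x_1 = 2.1250, f(x_1) = 0.320000, coefficient = 4
x_2 = 2.7500, f(x_2) = 0.266667, coefficient = 2
x_3 = 3.3750, f(x_3) = 0.228571, coefficient = 4
x_4 = 4.0000, f(x_4) = 0.200000, coefficient = 1

I ≈ (0.625000/3) × 3.327619 = 0.693254
Exact value: 0.693147
Error: 0.000107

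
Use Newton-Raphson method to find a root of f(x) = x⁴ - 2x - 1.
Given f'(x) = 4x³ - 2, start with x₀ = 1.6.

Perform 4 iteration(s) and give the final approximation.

f(x) = x⁴ - 2x - 1
f'(x) = 4x³ - 2
x₀ = 1.6

Newton-Raphson formula: x_{n+1} = x_n - f(x_n)/f'(x_n)

Iteration 1:
  f(1.600000) = 2.353600
  f'(1.600000) = 14.384000
  x_1 = 1.600000 - 2.353600/14.384000 = 1.436374
Iteration 2:
  f(1.436374) = 0.383921
  f'(1.436374) = 9.853930
  x_2 = 1.436374 - 0.383921/9.853930 = 1.397413
Iteration 3:
  f(1.397413) = 0.018454
  f'(1.397413) = 8.915255
  x_3 = 1.397413 - 0.018454/8.915255 = 1.395343
Iteration 4:
  f(1.395343) = 0.000050
  f'(1.395343) = 8.866823
  x_4 = 1.395343 - 0.000050/8.866823 = 1.395337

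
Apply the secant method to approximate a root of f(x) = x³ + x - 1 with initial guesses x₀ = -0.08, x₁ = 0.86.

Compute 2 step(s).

f(x) = x³ + x - 1
x₀ = -0.08, x₁ = 0.86

Secant formula: x_{n+1} = x_n - f(x_n)(x_n - x_{n-1})/(f(x_n) - f(x_{n-1}))

Iteration 1:
  f(-0.080000) = -1.080512
  f(0.860000) = 0.496056
  x_2 = 0.860000 - 0.496056×(0.860000 - (-0.080000))/(0.496056 - (-1.080512))
       = 0.564236
Iteration 2:
  f(0.860000) = 0.496056
  f(0.564236) = -0.256133
  x_3 = 0.564236 - (-0.256133)×(0.564236 - 0.860000)/(-0.256133 - 0.496056)
       = 0.664948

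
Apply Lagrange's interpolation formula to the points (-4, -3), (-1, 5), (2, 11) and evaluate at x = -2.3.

Lagrange interpolation formula:
P(x) = Σ yᵢ × Lᵢ(x)
where Lᵢ(x) = Π_{j≠i} (x - xⱼ)/(xᵢ - xⱼ)

L_0(-2.3) = (-2.3 - (-1))/(-4 - (-1)) × (-2.3 - 2)/(-4 - 2) = 0.310556
L_1(-2.3) = (-2.3 - (-4))/(-1 - (-4)) × (-2.3 - 2)/(-1 - 2) = 0.812222
L_2(-2.3) = (-2.3 - (-4))/(2 - (-4)) × (-2.3 - (-1))/(2 - (-1)) = -0.122778

P(-2.3) = (-3)×L_0(-2.3) + 5×L_1(-2.3) + 11×L_2(-2.3)
P(-2.3) = 1.778889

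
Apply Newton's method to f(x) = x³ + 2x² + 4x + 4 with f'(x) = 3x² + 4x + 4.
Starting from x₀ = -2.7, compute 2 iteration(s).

f(x) = x³ + 2x² + 4x + 4
f'(x) = 3x² + 4x + 4
x₀ = -2.7

Newton-Raphson formula: x_{n+1} = x_n - f(x_n)/f'(x_n)

Iteration 1:
  f(-2.700000) = -11.903000
  f'(-2.700000) = 15.070000
  x_1 = -2.700000 - (-11.903000)/15.070000 = -1.910153
Iteration 2:
  f(-1.910153) = -3.312786
  f'(-1.910153) = 7.305439
  x_2 = -1.910153 - (-3.312786)/7.305439 = -1.456684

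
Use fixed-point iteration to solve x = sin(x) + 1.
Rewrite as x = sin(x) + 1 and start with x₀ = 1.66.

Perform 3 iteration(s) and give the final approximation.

Equation: x = sin(x) + 1
Fixed-point form: x = sin(x) + 1
x₀ = 1.66

x_1 = g(1.660000) = 1.996024
x_2 = g(1.996024) = 1.910945
x_3 = g(1.910945) = 1.942705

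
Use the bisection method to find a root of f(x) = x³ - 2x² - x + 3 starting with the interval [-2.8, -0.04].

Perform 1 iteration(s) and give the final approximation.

f(x) = x³ - 2x² - x + 3
Initial interval: [-2.8, -0.04]

Iteration 1:
  c_1 = (-2.800000 + (-0.040000))/2 = -1.420000
  f(c_1) = f(-1.420000) = -2.476088
  f(a) × f(c) ≥ 0, new interval: [-1.420000, -0.040000]

After 1 iteration(s), the approximation is c_1 = -1.420000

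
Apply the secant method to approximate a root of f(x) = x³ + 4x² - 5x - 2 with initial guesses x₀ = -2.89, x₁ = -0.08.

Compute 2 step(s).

f(x) = x³ + 4x² - 5x - 2
x₀ = -2.89, x₁ = -0.08

Secant formula: x_{n+1} = x_n - f(x_n)(x_n - x_{n-1})/(f(x_n) - f(x_{n-1}))

Iteration 1:
  f(-2.890000) = 21.720831
  f(-0.080000) = -1.574912
  x_2 = -0.080000 - (-1.574912)×(-0.080000 - (-2.890000))/(-1.574912 - 21.720831)
       = -0.269970
Iteration 2:
  f(-0.080000) = -1.574912
  f(-0.269970) = -0.378288
  x_3 = -0.269970 - (-0.378288)×(-0.269970 - (-0.080000))/(-0.378288 - (-1.574912))
       = -0.330026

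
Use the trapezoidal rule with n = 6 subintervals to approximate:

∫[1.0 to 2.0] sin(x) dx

f(x) = sin(x)
a = 1.0, b = 2.0, n = 6
h = (b - a)/n = 0.166667

Trapezoidal rule: (h/2)[f(x₀) + 2f(x₁) + 2f(x₂) + ... + f(xₙ)]

x_0 = 1.0000, f(x_0) = 0.841471, coefficient = 1
x_1 = 1.1667, f(x_1) = 0.919445, coefficient = 2
x_2 = 1.3333, f(x_2) = 0.971938, coefficient = 2
x_3 = 1.5000, f(x_3) = 0.997495, coefficient = 2
x_4 = 1.6667, f(x_4) = 0.995408, coefficient = 2
x_5 = 1.8333, f(x_5) = 0.965735, coefficient = 2
x_6 = 2.0000, f(x_6) = 0.909297, coefficient = 1

I ≈ (0.166667/2) × 11.450809 = 0.954234
Exact value: 0.956449
Error: 0.002215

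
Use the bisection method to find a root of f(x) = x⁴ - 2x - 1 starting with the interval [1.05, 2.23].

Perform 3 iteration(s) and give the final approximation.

f(x) = x⁴ - 2x - 1
Initial interval: [1.05, 2.23]

Iteration 1:
  c_1 = (1.050000 + 2.230000)/2 = 1.640000
  f(c_1) = f(1.640000) = 2.953948
  f(a) × f(c) < 0, new interval: [1.050000, 1.640000]
Iteration 2:
  c_2 = (1.050000 + 1.640000)/2 = 1.345000
  f(c_2) = f(1.345000) = -0.417429
  f(a) × f(c) ≥ 0, new interval: [1.345000, 1.640000]
Iteration 3:
  c_3 = (1.345000 + 1.640000)/2 = 1.492500
  f(c_3) = f(1.492500) = 0.977007
  f(a) × f(c) < 0, new interval: [1.345000, 1.492500]

After 3 iteration(s), the approximation is c_3 = 1.492500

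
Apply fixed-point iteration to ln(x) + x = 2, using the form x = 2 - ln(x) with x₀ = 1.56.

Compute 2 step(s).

Equation: ln(x) + x = 2
Fixed-point form: x = 2 - ln(x)
x₀ = 1.56

x_1 = g(1.560000) = 1.555314
x_2 = g(1.555314) = 1.558322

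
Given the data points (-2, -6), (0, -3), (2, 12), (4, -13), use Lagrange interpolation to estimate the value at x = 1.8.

Lagrange interpolation formula:
P(x) = Σ yᵢ × Lᵢ(x)
where Lᵢ(x) = Π_{j≠i} (x - xⱼ)/(xᵢ - xⱼ)

L_0(1.8) = (1.8 - 0)/(-2 - 0) × (1.8 - 2)/(-2 - 2) × (1.8 - 4)/(-2 - 4) = -0.016500
L_1(1.8) = (1.8 - (-2))/(0 - (-2)) × (1.8 - 2)/(0 - 2) × (1.8 - 4)/(0 - 4) = 0.104500
L_2(1.8) = (1.8 - (-2))/(2 - (-2)) × (1.8 - 0)/(2 - 0) × (1.8 - 4)/(2 - 4) = 0.940500
L_3(1.8) = (1.8 - (-2))/(4 - (-2)) × (1.8 - 0)/(4 - 0) × (1.8 - 2)/(4 - 2) = -0.028500

P(1.8) = (-6)×L_0(1.8) + (-3)×L_1(1.8) + 12×L_2(1.8) + (-13)×L_3(1.8)
P(1.8) = 11.442000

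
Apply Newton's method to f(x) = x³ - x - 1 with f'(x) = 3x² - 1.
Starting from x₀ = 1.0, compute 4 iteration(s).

f(x) = x³ - x - 1
f'(x) = 3x² - 1
x₀ = 1.0

Newton-Raphson formula: x_{n+1} = x_n - f(x_n)/f'(x_n)

Iteration 1:
  f(1.000000) = -1.000000
  f'(1.000000) = 2.000000
  x_1 = 1.000000 - (-1.000000)/2.000000 = 1.500000
Iteration 2:
  f(1.500000) = 0.875000
  f'(1.500000) = 5.750000
  x_2 = 1.500000 - 0.875000/5.750000 = 1.347826
Iteration 3:
  f(1.347826) = 0.100682
  f'(1.347826) = 4.449905
  x_3 = 1.347826 - 0.100682/4.449905 = 1.325200
Iteration 4:
  f(1.325200) = 0.002058
  f'(1.325200) = 4.268468
  x_4 = 1.325200 - 0.002058/4.268468 = 1.324718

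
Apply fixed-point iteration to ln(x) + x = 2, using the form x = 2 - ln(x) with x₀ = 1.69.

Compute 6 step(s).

Equation: ln(x) + x = 2
Fixed-point form: x = 2 - ln(x)
x₀ = 1.69

x_1 = g(1.690000) = 1.475271
x_2 = g(1.475271) = 1.611158
x_3 = g(1.611158) = 1.523047
x_4 = g(1.523047) = 1.579287
x_5 = g(1.579287) = 1.543026
x_6 = g(1.543026) = 1.566254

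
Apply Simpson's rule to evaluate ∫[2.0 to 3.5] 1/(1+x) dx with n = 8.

f(x) = 1/(1+x)
a = 2.0, b = 3.5, n = 8
h = (b - a)/n = 0.187500

Simpson's rule: (h/3)[f(x₀) + 4f(x₁) + 2f(x₂) + ... + f(xₙ)]

x_0 = 2.0000, f(x_0) = 0.333333, coefficient = 1
x_1 = 2.1875, f(x_1) = 0.313725, coefficient = 4
x_2 = 2.3750, f(x_2) = 0.296296, coefficient = 2
x_3 = 2.5625, f(x_3) = 0.280702, coefficient = 4
x_4 = 2.7500, f(x_4) = 0.266667, coefficient = 2
x_5 = 2.9375, f(x_5) = 0.253968, coefficient = 4
x_6 = 3.1250, f(x_6) = 0.242424, coefficient = 2
x_7 = 3.3125, f(x_7) = 0.231884, coefficient = 4
x_8 = 3.5000, f(x_8) = 0.222222, coefficient = 1

I ≈ (0.187500/3) × 6.487448 = 0.405466
Exact value: 0.405465
Error: 0.000000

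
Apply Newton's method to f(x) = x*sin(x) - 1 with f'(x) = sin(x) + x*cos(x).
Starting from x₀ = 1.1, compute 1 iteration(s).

f(x) = x*sin(x) - 1
f'(x) = sin(x) + x*cos(x)
x₀ = 1.1

Newton-Raphson formula: x_{n+1} = x_n - f(x_n)/f'(x_n)

Iteration 1:
  f(1.100000) = -0.019672
  f'(1.100000) = 1.390163
  x_1 = 1.100000 - (-0.019672)/1.390163 = 1.114151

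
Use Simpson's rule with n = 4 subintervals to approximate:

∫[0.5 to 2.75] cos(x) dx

f(x) = cos(x)
a = 0.5, b = 2.75, n = 4
h = (b - a)/n = 0.562500

Simpson's rule: (h/3)[f(x₀) + 4f(x₁) + 2f(x₂) + ... + f(xₙ)]

x_0 = 0.5000, f(x_0) = 0.877583, coefficient = 1
x_1 = 1.0625, f(x_1) = 0.486690, coefficient = 4
x_2 = 1.6250, f(x_2) = -0.054177, coefficient = 2
x_3 = 2.1875, f(x_3) = -0.578349, coefficient = 4
x_4 = 2.7500, f(x_4) = -0.924302, coefficient = 1

I ≈ (0.562500/3) × -0.521712 = -0.097821
Exact value: -0.097765
Error: 0.000056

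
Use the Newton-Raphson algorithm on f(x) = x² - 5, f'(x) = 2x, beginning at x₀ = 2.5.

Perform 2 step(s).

f(x) = x² - 5
f'(x) = 2x
x₀ = 2.5

Newton-Raphson formula: x_{n+1} = x_n - f(x_n)/f'(x_n)

Iteration 1:
  f(2.500000) = 1.250000
  f'(2.500000) = 5.000000
  x_1 = 2.500000 - 1.250000/5.000000 = 2.250000
Iteration 2:
  f(2.250000) = 0.062500
  f'(2.250000) = 4.500000
  x_2 = 2.250000 - 0.062500/4.500000 = 2.236111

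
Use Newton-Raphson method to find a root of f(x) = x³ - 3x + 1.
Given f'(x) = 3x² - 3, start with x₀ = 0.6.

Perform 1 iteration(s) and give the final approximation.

f(x) = x³ - 3x + 1
f'(x) = 3x² - 3
x₀ = 0.6

Newton-Raphson formula: x_{n+1} = x_n - f(x_n)/f'(x_n)

Iteration 1:
  f(0.600000) = -0.584000
  f'(0.600000) = -1.920000
  x_1 = 0.600000 - (-0.584000)/(-1.920000) = 0.295833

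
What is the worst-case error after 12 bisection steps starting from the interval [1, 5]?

Bisection error bound: |error| ≤ (b-a)/2^n
|error| ≤ (5 - 1)/2^12 = 4/2^12
|error| ≤ 0.0009765625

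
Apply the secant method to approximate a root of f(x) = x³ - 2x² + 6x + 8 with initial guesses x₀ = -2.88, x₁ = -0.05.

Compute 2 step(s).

f(x) = x³ - 2x² + 6x + 8
x₀ = -2.88, x₁ = -0.05

Secant formula: x_{n+1} = x_n - f(x_n)(x_n - x_{n-1})/(f(x_n) - f(x_{n-1}))

Iteration 1:
  f(-2.880000) = -49.756672
  f(-0.050000) = 7.694875
  x_2 = -0.050000 - 7.694875×(-0.050000 - (-2.880000))/(7.694875 - (-49.756672))
       = -0.429041
Iteration 2:
  f(-0.050000) = 7.694875
  f(-0.429041) = 4.978625
  x_3 = -0.429041 - 4.978625×(-0.429041 - (-0.050000))/(4.978625 - 7.694875)
       = -1.123787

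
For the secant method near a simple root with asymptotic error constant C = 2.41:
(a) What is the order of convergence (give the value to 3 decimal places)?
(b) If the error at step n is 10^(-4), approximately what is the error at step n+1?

(a) Secant method has superlinear convergence with order φ = (1+√5)/2 ≈ 1.618.
    This means |e_{n+1}| ≈ C|e_n|^1.618.

(b) With |e_n| = 10^(-4) and C = 2.41:
    |e_{n+1}| ≈ 2.41 × (10^(-4))^1.618 = 2.41 × 10^(-6.47)

(a) ≈ 1.618 (golden ratio); (b) |e_{n+1}| ≈ 8.126e-07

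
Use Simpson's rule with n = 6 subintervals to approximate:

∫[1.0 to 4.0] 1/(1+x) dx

f(x) = 1/(1+x)
a = 1.0, b = 4.0, n = 6
h = (b - a)/n = 0.500000

Simpson's rule: (h/3)[f(x₀) + 4f(x₁) + 2f(x₂) + ... + f(xₙ)]

x_0 = 1.0000, f(x_0) = 0.500000, coefficient = 1
x_1 = 1.5000, f(x_1) = 0.400000, coefficient = 4
x_2 = 2.0000, f(x_2) = 0.333333, coefficient = 2
x_3 = 2.5000, f(x_3) = 0.285714, coefficient = 4
x_4 = 3.0000, f(x_4) = 0.250000, coefficient = 2
x_5 = 3.5000, f(x_5) = 0.222222, coefficient = 4
x_6 = 4.0000, f(x_6) = 0.200000, coefficient = 1

I ≈ (0.500000/3) × 5.498413 = 0.916402
Exact value: 0.916291
Error: 0.000111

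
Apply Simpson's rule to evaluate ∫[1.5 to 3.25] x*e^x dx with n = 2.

f(x) = x*e^x
a = 1.5, b = 3.25, n = 2
h = (b - a)/n = 0.875000

Simpson's rule: (h/3)[f(x₀) + 4f(x₁) + 2f(x₂) + ... + f(xₙ)]

x_0 = 1.5000, f(x_0) = 6.722534, coefficient = 1
x_1 = 2.3750, f(x_1) = 25.533656, coefficient = 4
x_2 = 3.2500, f(x_2) = 83.818605, coefficient = 1

I ≈ (0.875000/3) × 192.675764 = 56.197098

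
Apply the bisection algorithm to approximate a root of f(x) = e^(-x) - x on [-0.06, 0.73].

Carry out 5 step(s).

f(x) = e^(-x) - x
Initial interval: [-0.06, 0.73]

Iteration 1:
  c_1 = (-0.060000 + 0.730000)/2 = 0.335000
  f(c_1) = f(0.335000) = 0.380338
  f(a) × f(c) ≥ 0, new interval: [0.335000, 0.730000]
Iteration 2:
  c_2 = (0.335000 + 0.730000)/2 = 0.532500
  f(c_2) = f(0.532500) = 0.054635
  f(a) × f(c) ≥ 0, new interval: [0.532500, 0.730000]
Iteration 3:
  c_3 = (0.532500 + 0.730000)/2 = 0.631250
  f(c_3) = f(0.631250) = -0.099324
  f(a) × f(c) < 0, new interval: [0.532500, 0.631250]
Iteration 4:
  c_4 = (0.532500 + 0.631250)/2 = 0.581875
  f(c_4) = f(0.581875) = -0.023025
  f(a) × f(c) < 0, new interval: [0.532500, 0.581875]
Iteration 5:
  c_5 = (0.532500 + 0.581875)/2 = 0.557187
  f(c_5) = f(0.557187) = 0.015630
  f(a) × f(c) ≥ 0, new interval: [0.557187, 0.581875]

After 5 iteration(s), the approximation is c_5 = 0.557187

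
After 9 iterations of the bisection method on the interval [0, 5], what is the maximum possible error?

Bisection error bound: |error| ≤ (b-a)/2^n
|error| ≤ (5 - 0)/2^9 = 5/2^9
|error| ≤ 0.0097656250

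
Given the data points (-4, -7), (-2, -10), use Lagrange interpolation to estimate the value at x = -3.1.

Lagrange interpolation formula:
P(x) = Σ yᵢ × Lᵢ(x)
where Lᵢ(x) = Π_{j≠i} (x - xⱼ)/(xᵢ - xⱼ)

L_0(-3.1) = (-3.1 - (-2))/(-4 - (-2)) = 0.550000
L_1(-3.1) = (-3.1 - (-4))/(-2 - (-4)) = 0.450000

P(-3.1) = (-7)×L_0(-3.1) + (-10)×L_1(-3.1)
P(-3.1) = -8.350000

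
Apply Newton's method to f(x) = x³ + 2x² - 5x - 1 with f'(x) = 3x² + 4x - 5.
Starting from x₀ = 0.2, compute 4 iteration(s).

f(x) = x³ + 2x² - 5x - 1
f'(x) = 3x² + 4x - 5
x₀ = 0.2

Newton-Raphson formula: x_{n+1} = x_n - f(x_n)/f'(x_n)

Iteration 1:
  f(0.200000) = -1.912000
  f'(0.200000) = -4.080000
  x_1 = 0.200000 - (-1.912000)/(-4.080000) = -0.268627
Iteration 2:
  f(-0.268627) = 0.468074
  f'(-0.268627) = -5.858028
  x_2 = -0.268627 - 0.468074/(-5.858028) = -0.188724
Iteration 3:
  f(-0.188724) = 0.008134
  f'(-0.188724) = -5.648047
  x_3 = -0.188724 - 0.008134/(-5.648047) = -0.187284
Iteration 4:
  f(-0.187284) = 0.000003
  f'(-0.187284) = -5.643911
  x_4 = -0.187284 - 0.000003/(-5.643911) = -0.187284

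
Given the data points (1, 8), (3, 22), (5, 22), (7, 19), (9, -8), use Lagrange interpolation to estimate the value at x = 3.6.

Lagrange interpolation formula:
P(x) = Σ yᵢ × Lᵢ(x)
where Lᵢ(x) = Π_{j≠i} (x - xⱼ)/(xᵢ - xⱼ)

L_0(3.6) = (3.6 - 3)/(1 - 3) × (3.6 - 5)/(1 - 5) × (3.6 - 7)/(1 - 7) × (3.6 - 9)/(1 - 9) = -0.040163
L_1(3.6) = (3.6 - 1)/(3 - 1) × (3.6 - 5)/(3 - 5) × (3.6 - 7)/(3 - 7) × (3.6 - 9)/(3 - 9) = 0.696150
L_2(3.6) = (3.6 - 1)/(5 - 1) × (3.6 - 3)/(5 - 3) × (3.6 - 7)/(5 - 7) × (3.6 - 9)/(5 - 9) = 0.447525
L_3(3.6) = (3.6 - 1)/(7 - 1) × (3.6 - 3)/(7 - 3) × (3.6 - 5)/(7 - 5) × (3.6 - 9)/(7 - 9) = -0.122850
L_4(3.6) = (3.6 - 1)/(9 - 1) × (3.6 - 3)/(9 - 3) × (3.6 - 5)/(9 - 5) × (3.6 - 7)/(9 - 7) = 0.019338

P(3.6) = 8×L_0(3.6) + 22×L_1(3.6) + 22×L_2(3.6) + 19×L_3(3.6) + (-8)×L_4(3.6)
P(3.6) = 22.350700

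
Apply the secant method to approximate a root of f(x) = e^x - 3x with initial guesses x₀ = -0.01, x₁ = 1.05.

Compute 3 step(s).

f(x) = e^x - 3x
x₀ = -0.01, x₁ = 1.05

Secant formula: x_{n+1} = x_n - f(x_n)(x_n - x_{n-1})/(f(x_n) - f(x_{n-1}))

Iteration 1:
  f(-0.010000) = 1.020050
  f(1.050000) = -0.292349
  x_2 = 1.050000 - (-0.292349)×(1.050000 - (-0.010000))/(-0.292349 - 1.020050)
       = 0.813875
Iteration 2:
  f(1.050000) = -0.292349
  f(0.813875) = -0.184990
  x_3 = 0.813875 - (-0.184990)×(0.813875 - 1.050000)/(-0.184990 - (-0.292349))
       = 0.407011
Iteration 3:
  f(0.813875) = -0.184990
  f(0.407011) = 0.281288
  x_4 = 0.407011 - 0.281288×(0.407011 - 0.813875)/(0.281288 - (-0.184990))
       = 0.652457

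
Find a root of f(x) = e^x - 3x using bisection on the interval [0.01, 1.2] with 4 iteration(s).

f(x) = e^x - 3x
Initial interval: [0.01, 1.2]

Iteration 1:
  c_1 = (0.010000 + 1.200000)/2 = 0.605000
  f(c_1) = f(0.605000) = 0.016252
  f(a) × f(c) ≥ 0, new interval: [0.605000, 1.200000]
Iteration 2:
  c_2 = (0.605000 + 1.200000)/2 = 0.902500
  f(c_2) = f(0.902500) = -0.241740
  f(a) × f(c) < 0, new interval: [0.605000, 0.902500]
Iteration 3:
  c_3 = (0.605000 + 0.902500)/2 = 0.753750
  f(c_3) = f(0.753750) = -0.136296
  f(a) × f(c) < 0, new interval: [0.605000, 0.753750]
Iteration 4:
  c_4 = (0.605000 + 0.753750)/2 = 0.679375
  f(c_4) = f(0.679375) = -0.065481
  f(a) × f(c) < 0, new interval: [0.605000, 0.679375]

After 4 iteration(s), the approximation is c_4 = 0.679375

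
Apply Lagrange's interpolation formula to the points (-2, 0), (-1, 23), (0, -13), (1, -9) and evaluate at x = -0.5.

Lagrange interpolation formula:
P(x) = Σ yᵢ × Lᵢ(x)
where Lᵢ(x) = Π_{j≠i} (x - xⱼ)/(xᵢ - xⱼ)

L_0(-0.5) = (-0.5 - (-1))/(-2 - (-1)) × (-0.5 - 0)/(-2 - 0) × (-0.5 - 1)/(-2 - 1) = -0.062500
L_1(-0.5) = (-0.5 - (-2))/(-1 - (-2)) × (-0.5 - 0)/(-1 - 0) × (-0.5 - 1)/(-1 - 1) = 0.562500
L_2(-0.5) = (-0.5 - (-2))/(0 - (-2)) × (-0.5 - (-1))/(0 - (-1)) × (-0.5 - 1)/(0 - 1) = 0.562500
L_3(-0.5) = (-0.5 - (-2))/(1 - (-2)) × (-0.5 - (-1))/(1 - (-1)) × (-0.5 - 0)/(1 - 0) = -0.062500

P(-0.5) = 0×L_0(-0.5) + 23×L_1(-0.5) + (-13)×L_2(-0.5) + (-9)×L_3(-0.5)
P(-0.5) = 6.187500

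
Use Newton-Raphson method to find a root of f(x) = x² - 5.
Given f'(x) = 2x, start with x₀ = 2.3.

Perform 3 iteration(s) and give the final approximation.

f(x) = x² - 5
f'(x) = 2x
x₀ = 2.3

Newton-Raphson formula: x_{n+1} = x_n - f(x_n)/f'(x_n)

Iteration 1:
  f(2.300000) = 0.290000
  f'(2.300000) = 4.600000
  x_1 = 2.300000 - 0.290000/4.600000 = 2.236957
Iteration 2:
  f(2.236957) = 0.003974
  f'(2.236957) = 4.473913
  x_2 = 2.236957 - 0.003974/4.473913 = 2.236068
Iteration 3:
  f(2.236068) = 0.000001
  f'(2.236068) = 4.472136
  x_3 = 2.236068 - 0.000001/4.472136 = 2.236068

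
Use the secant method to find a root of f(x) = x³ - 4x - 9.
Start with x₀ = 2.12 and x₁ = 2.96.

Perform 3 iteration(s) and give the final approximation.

f(x) = x³ - 4x - 9
x₀ = 2.12, x₁ = 2.96

Secant formula: x_{n+1} = x_n - f(x_n)(x_n - x_{n-1})/(f(x_n) - f(x_{n-1}))

Iteration 1:
  f(2.120000) = -7.951872
  f(2.960000) = 5.094336
  x_2 = 2.960000 - 5.094336×(2.960000 - 2.120000)/(5.094336 - (-7.951872))
       = 2.631993
Iteration 2:
  f(2.960000) = 5.094336
  f(2.631993) = -1.295131
  x_3 = 2.631993 - (-1.295131)×(2.631993 - 2.960000)/(-1.295131 - 5.094336)
       = 2.698480
Iteration 3:
  f(2.631993) = -1.295131
  f(2.698480) = -0.144151
  x_4 = 2.698480 - (-0.144151)×(2.698480 - 2.631993)/(-0.144151 - (-1.295131))
       = 2.706806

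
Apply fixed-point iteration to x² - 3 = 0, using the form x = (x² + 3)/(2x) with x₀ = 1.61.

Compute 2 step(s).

Equation: x² - 3 = 0
Fixed-point form: x = (x² + 3)/(2x)
x₀ = 1.61

x_1 = g(1.610000) = 1.736677
x_2 = g(1.736677) = 1.732057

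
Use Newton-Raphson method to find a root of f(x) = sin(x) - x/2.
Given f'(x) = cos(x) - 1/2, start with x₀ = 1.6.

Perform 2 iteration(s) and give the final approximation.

f(x) = sin(x) - x/2
f'(x) = cos(x) - 1/2
x₀ = 1.6

Newton-Raphson formula: x_{n+1} = x_n - f(x_n)/f'(x_n)

Iteration 1:
  f(1.600000) = 0.199574
  f'(1.600000) = -0.529200
  x_1 = 1.600000 - 0.199574/(-0.529200) = 1.977124
Iteration 2:
  f(1.977124) = -0.069983
  f'(1.977124) = -0.895238
  x_2 = 1.977124 - (-0.069983)/(-0.895238) = 1.898951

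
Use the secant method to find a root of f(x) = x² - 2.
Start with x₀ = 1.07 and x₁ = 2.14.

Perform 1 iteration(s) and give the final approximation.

f(x) = x² - 2
x₀ = 1.07, x₁ = 2.14

Secant formula: x_{n+1} = x_n - f(x_n)(x_n - x_{n-1})/(f(x_n) - f(x_{n-1}))

Iteration 1:
  f(1.070000) = -0.855100
  f(2.140000) = 2.579600
  x_2 = 2.140000 - 2.579600×(2.140000 - 1.070000)/(2.579600 - (-0.855100))
       = 1.336386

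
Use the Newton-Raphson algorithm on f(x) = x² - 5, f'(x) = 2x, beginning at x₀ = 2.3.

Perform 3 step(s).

f(x) = x² - 5
f'(x) = 2x
x₀ = 2.3

Newton-Raphson formula: x_{n+1} = x_n - f(x_n)/f'(x_n)

Iteration 1:
  f(2.300000) = 0.290000
  f'(2.300000) = 4.600000
  x_1 = 2.300000 - 0.290000/4.600000 = 2.236957
Iteration 2:
  f(2.236957) = 0.003974
  f'(2.236957) = 4.473913
  x_2 = 2.236957 - 0.003974/4.473913 = 2.236068
Iteration 3:
  f(2.236068) = 0.000001
  f'(2.236068) = 4.472136
  x_3 = 2.236068 - 0.000001/4.472136 = 2.236068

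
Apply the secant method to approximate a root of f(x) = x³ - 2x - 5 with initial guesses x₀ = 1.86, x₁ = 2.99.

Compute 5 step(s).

f(x) = x³ - 2x - 5
x₀ = 1.86, x₁ = 2.99

Secant formula: x_{n+1} = x_n - f(x_n)(x_n - x_{n-1})/(f(x_n) - f(x_{n-1}))

Iteration 1:
  f(1.860000) = -2.285144
  f(2.990000) = 15.750899
  x_2 = 2.990000 - 15.750899×(2.990000 - 1.860000)/(15.750899 - (-2.285144))
       = 2.003170
Iteration 2:
  f(2.990000) = 15.750899
  f(2.003170) = -0.968244
  x_3 = 2.003170 - (-0.968244)×(2.003170 - 2.990000)/(-0.968244 - 15.750899)
       = 2.060319
Iteration 3:
  f(2.003170) = -0.968244
  f(2.060319) = -0.374758
  x_4 = 2.060319 - (-0.374758)×(2.060319 - 2.003170)/(-0.374758 - (-0.968244))
       = 2.096406
Iteration 4:
  f(2.060319) = -0.374758
  f(2.096406) = 0.020726
  x_5 = 2.096406 - 0.020726×(2.096406 - 2.060319)/(0.020726 - (-0.374758))
       = 2.094515
Iteration 5:
  f(2.096406) = 0.020726
  f(2.094515) = -0.000404
  x_6 = 2.094515 - (-0.000404)×(2.094515 - 2.096406)/(-0.000404 - 0.020726)
       = 2.094551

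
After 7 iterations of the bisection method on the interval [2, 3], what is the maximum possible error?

Bisection error bound: |error| ≤ (b-a)/2^n
|error| ≤ (3 - 2)/2^7 = 1/2^7
|error| ≤ 0.0078125000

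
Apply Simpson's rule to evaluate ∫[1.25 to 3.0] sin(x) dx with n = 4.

f(x) = sin(x)
a = 1.25, b = 3.0, n = 4
h = (b - a)/n = 0.437500

Simpson's rule: (h/3)[f(x₀) + 4f(x₁) + 2f(x₂) + ... + f(xₙ)]

x_0 = 1.2500, f(x_0) = 0.948985, coefficient = 1
x_1 = 1.6875, f(x_1) = 0.993198, coefficient = 4
x_2 = 2.1250, f(x_2) = 0.850320, coefficient = 2
x_3 = 2.5625, f(x_3) = 0.547265, coefficient = 4
x_4 = 3.0000, f(x_4) = 0.141120, coefficient = 1

I ≈ (0.437500/3) × 8.952595 = 1.305587
Exact value: 1.305315
Error: 0.000272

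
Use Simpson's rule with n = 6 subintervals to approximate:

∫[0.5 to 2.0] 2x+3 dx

f(x) = 2x+3
a = 0.5, b = 2.0, n = 6
h = (b - a)/n = 0.250000

Simpson's rule: (h/3)[f(x₀) + 4f(x₁) + 2f(x₂) + ... + f(xₙ)]

x_0 = 0.5000, f(x_0) = 4.000000, coefficient = 1
x_1 = 0.7500, f(x_1) = 4.500000, coefficient = 4
x_2 = 1.0000, f(x_2) = 5.000000, coefficient = 2
x_3 = 1.2500, f(x_3) = 5.500000, coefficient = 4
x_4 = 1.5000, f(x_4) = 6.000000, coefficient = 2
x_5 = 1.7500, f(x_5) = 6.500000, coefficient = 4
x_6 = 2.0000, f(x_6) = 7.000000, coefficient = 1

I ≈ (0.250000/3) × 99.000000 = 8.250000
Exact value: 8.250000
Error: 0.000000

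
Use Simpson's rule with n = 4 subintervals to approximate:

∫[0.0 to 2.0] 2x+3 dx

f(x) = 2x+3
a = 0.0, b = 2.0, n = 4
h = (b - a)/n = 0.500000

Simpson's rule: (h/3)[f(x₀) + 4f(x₁) + 2f(x₂) + ... + f(xₙ)]

x_0 = 0.0000, f(x_0) = 3.000000, coefficient = 1
x_1 = 0.5000, f(x_1) = 4.000000, coefficient = 4
x_2 = 1.0000, f(x_2) = 5.000000, coefficient = 2
x_3 = 1.5000, f(x_3) = 6.000000, coefficient = 4
x_4 = 2.0000, f(x_4) = 7.000000, coefficient = 1

I ≈ (0.500000/3) × 60.000000 = 10.000000
Exact value: 10.000000
Error: 0.000000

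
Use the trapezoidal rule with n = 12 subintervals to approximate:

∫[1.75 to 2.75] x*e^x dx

f(x) = x*e^x
a = 1.75, b = 2.75, n = 12
h = (b - a)/n = 0.083333

Trapezoidal rule: (h/2)[f(x₀) + 2f(x₁) + 2f(x₂) + ... + f(xₙ)]

x_0 = 1.7500, f(x_0) = 10.070555, coefficient = 1
x_1 = 1.8333, f(x_1) = 11.466952, coefficient = 2
x_2 = 1.9167, f(x_2) = 13.029998, coefficient = 2
x_3 = 2.0000, f(x_3) = 14.778112, coefficient = 2
x_4 = 2.0833, f(x_4) = 16.731656, coefficient = 2
x_5 = 2.1667, f(x_5) = 18.913133, coefficient = 2
x_6 = 2.2500, f(x_6) = 21.347406, coefficient = 2
x_7 = 2.3333, f(x_7) = 24.061937, coefficient = 2
x_8 = 2.4167, f(x_8) = 27.087053, coefficient = 2
x_9 = 2.5000, f(x_9) = 30.456235, coefficient = 2
x_10 = 2.5833, f(x_10) = 34.206439, coefficient = 2
x_11 = 2.6667, f(x_11) = 38.378443, coefficient = 2
x_12 = 2.7500, f(x_12) = 43.017238, coefficient = 1

I ≈ (0.083333/2) × 554.002517 = 23.083438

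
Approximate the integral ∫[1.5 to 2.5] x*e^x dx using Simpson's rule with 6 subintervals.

f(x) = x*e^x
a = 1.5, b = 2.5, n = 6
h = (b - a)/n = 0.166667

Simpson's rule: (h/3)[f(x₀) + 4f(x₁) + 2f(x₂) + ... + f(xₙ)]

x_0 = 1.5000, f(x_0) = 6.722534, coefficient = 1
x_1 = 1.6667, f(x_1) = 8.824150, coefficient = 4
x_2 = 1.8333, f(x_2) = 11.466952, coefficient = 2
x_3 = 2.0000, f(x_3) = 14.778112, coefficient = 4
x_4 = 2.1667, f(x_4) = 18.913133, coefficient = 2
x_5 = 2.3333, f(x_5) = 24.061937, coefficient = 4
x_6 = 2.5000, f(x_6) = 30.456235, coefficient = 1

I ≈ (0.166667/3) × 288.595733 = 16.033096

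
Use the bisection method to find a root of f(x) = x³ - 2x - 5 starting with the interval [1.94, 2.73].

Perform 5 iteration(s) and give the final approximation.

f(x) = x³ - 2x - 5
Initial interval: [1.94, 2.73]

Iteration 1:
  c_1 = (1.940000 + 2.730000)/2 = 2.335000
  f(c_1) = f(2.335000) = 3.060945
  f(a) × f(c) < 0, new interval: [1.940000, 2.335000]
Iteration 2:
  c_2 = (1.940000 + 2.335000)/2 = 2.137500
  f(c_2) = f(2.137500) = 0.491037
  f(a) × f(c) < 0, new interval: [1.940000, 2.137500]
Iteration 3:
  c_3 = (1.940000 + 2.137500)/2 = 2.038750
  f(c_3) = f(2.038750) = -0.603432
  f(a) × f(c) ≥ 0, new interval: [2.038750, 2.137500]
Iteration 4:
  c_4 = (2.038750 + 2.137500)/2 = 2.088125
  f(c_4) = f(2.088125) = -0.071470
  f(a) × f(c) ≥ 0, new interval: [2.088125, 2.137500]
Iteration 5:
  c_5 = (2.088125 + 2.137500)/2 = 2.112813
  f(c_5) = f(2.112813) = 0.205921
  f(a) × f(c) < 0, new interval: [2.088125, 2.112813]

After 5 iteration(s), the approximation is c_5 = 2.112813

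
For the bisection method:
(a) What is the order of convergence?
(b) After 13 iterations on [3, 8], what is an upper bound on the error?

(a) Bisection has linear (order 1) convergence; the error is halved each step.

(b) Error bound = (b-a)/2^n = (8 - 3)/2^{13}
    = 5/2^{13}

(a) 1 (linear); (b) error ≤ 6.10e-04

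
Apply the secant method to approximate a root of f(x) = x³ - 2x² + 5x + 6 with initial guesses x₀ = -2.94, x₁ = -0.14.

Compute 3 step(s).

f(x) = x³ - 2x² + 5x + 6
x₀ = -2.94, x₁ = -0.14

Secant formula: x_{n+1} = x_n - f(x_n)(x_n - x_{n-1})/(f(x_n) - f(x_{n-1}))

Iteration 1:
  f(-2.940000) = -51.399384
  f(-0.140000) = 5.258056
  x_2 = -0.140000 - 5.258056×(-0.140000 - (-2.940000))/(5.258056 - (-51.399384))
       = -0.399852
Iteration 2:
  f(-0.140000) = 5.258056
  f(-0.399852) = 3.617047
  x_3 = -0.399852 - 3.617047×(-0.399852 - (-0.140000))/(3.617047 - 5.258056)
       = -0.972608
Iteration 3:
  f(-0.399852) = 3.617047
  f(-0.972608) = -1.675025
  x_4 = -0.972608 - (-1.675025)×(-0.972608 - (-0.399852))/(-1.675025 - 3.617047)
       = -0.791322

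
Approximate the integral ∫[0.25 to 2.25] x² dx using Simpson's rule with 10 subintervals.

f(x) = x²
a = 0.25, b = 2.25, n = 10
h = (b - a)/n = 0.200000

Simpson's rule: (h/3)[f(x₀) + 4f(x₁) + 2f(x₂) + ... + f(xₙ)]

x_0 = 0.2500, f(x_0) = 0.062500, coefficient = 1
x_1 = 0.4500, f(x_1) = 0.202500, coefficient = 4
x_2 = 0.6500, f(x_2) = 0.422500, coefficient = 2
x_3 = 0.8500, f(x_3) = 0.722500, coefficient = 4
x_4 = 1.0500, f(x_4) = 1.102500, coefficient = 2
x_5 = 1.2500, f(x_5) = 1.562500, coefficient = 4
x_6 = 1.4500, f(x_6) = 2.102500, coefficient = 2
x_7 = 1.6500, f(x_7) = 2.722500, coefficient = 4
x_8 = 1.8500, f(x_8) = 3.422500, coefficient = 2
x_9 = 2.0500, f(x_9) = 4.202500, coefficient = 4
x_10 = 2.2500, f(x_10) = 5.062500, coefficient = 1

I ≈ (0.200000/3) × 56.875000 = 3.791667
Exact value: 3.791667
Error: 0.000000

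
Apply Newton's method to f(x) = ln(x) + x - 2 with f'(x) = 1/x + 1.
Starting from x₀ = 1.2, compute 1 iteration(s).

f(x) = ln(x) + x - 2
f'(x) = 1/x + 1
x₀ = 1.2

Newton-Raphson formula: x_{n+1} = x_n - f(x_n)/f'(x_n)

Iteration 1:
  f(1.200000) = -0.617678
  f'(1.200000) = 1.833333
  x_1 = 1.200000 - (-0.617678)/1.833333 = 1.536916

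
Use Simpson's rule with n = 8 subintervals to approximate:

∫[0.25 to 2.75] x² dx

f(x) = x²
a = 0.25, b = 2.75, n = 8
h = (b - a)/n = 0.312500

Simpson's rule: (h/3)[f(x₀) + 4f(x₁) + 2f(x₂) + ... + f(xₙ)]

x_0 = 0.2500, f(x_0) = 0.062500, coefficient = 1
x_1 = 0.5625, f(x_1) = 0.316406, coefficient = 4
x_2 = 0.8750, f(x_2) = 0.765625, coefficient = 2
x_3 = 1.1875, f(x_3) = 1.410156, coefficient = 4
x_4 = 1.5000, f(x_4) = 2.250000, coefficient = 2
x_5 = 1.8125, f(x_5) = 3.285156, coefficient = 4
x_6 = 2.1250, f(x_6) = 4.515625, coefficient = 2
x_7 = 2.4375, f(x_7) = 5.941406, coefficient = 4
x_8 = 2.7500, f(x_8) = 7.562500, coefficient = 1

I ≈ (0.312500/3) × 66.500000 = 6.927083
Exact value: 6.927083
Error: 0.000000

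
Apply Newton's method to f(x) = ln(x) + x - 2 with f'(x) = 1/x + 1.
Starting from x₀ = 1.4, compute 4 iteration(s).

f(x) = ln(x) + x - 2
f'(x) = 1/x + 1
x₀ = 1.4

Newton-Raphson formula: x_{n+1} = x_n - f(x_n)/f'(x_n)

Iteration 1:
  f(1.400000) = -0.263528
  f'(1.400000) = 1.714286
  x_1 = 1.400000 - (-0.263528)/1.714286 = 1.553725
Iteration 2:
  f(1.553725) = -0.005621
  f'(1.553725) = 1.643615
  x_2 = 1.553725 - (-0.005621)/1.643615 = 1.557144
Iteration 3:
  f(1.557144) = -0.000002
  f'(1.557144) = 1.642201
  x_3 = 1.557144 - (-0.000002)/1.642201 = 1.557146
Iteration 4:
  f(1.557146) = 0.000000
  f'(1.557146) = 1.642201
  x_4 = 1.557146 - 0.000000/1.642201 = 1.557146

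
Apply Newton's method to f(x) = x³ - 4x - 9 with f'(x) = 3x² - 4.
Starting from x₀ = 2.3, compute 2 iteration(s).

f(x) = x³ - 4x - 9
f'(x) = 3x² - 4
x₀ = 2.3

Newton-Raphson formula: x_{n+1} = x_n - f(x_n)/f'(x_n)

Iteration 1:
  f(2.300000) = -6.033000
  f'(2.300000) = 11.870000
  x_1 = 2.300000 - (-6.033000)/11.870000 = 2.808256
Iteration 2:
  f(2.808256) = 1.913732
  f'(2.808256) = 19.658907
  x_2 = 2.808256 - 1.913732/19.658907 = 2.710909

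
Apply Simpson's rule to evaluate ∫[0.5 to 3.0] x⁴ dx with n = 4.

f(x) = x⁴
a = 0.5, b = 3.0, n = 4
h = (b - a)/n = 0.625000

Simpson's rule: (h/3)[f(x₀) + 4f(x₁) + 2f(x₂) + ... + f(xₙ)]

x_0 = 0.5000, f(x_0) = 0.062500, coefficient = 1
x_1 = 1.1250, f(x_1) = 1.601807, coefficient = 4
x_2 = 1.7500, f(x_2) = 9.378906, coefficient = 2
x_3 = 2.3750, f(x_3) = 31.816650, coefficient = 4
x_4 = 3.0000, f(x_4) = 81.000000, coefficient = 1

I ≈ (0.625000/3) × 233.494141 = 48.644613
Exact value: 48.593750
Error: 0.050863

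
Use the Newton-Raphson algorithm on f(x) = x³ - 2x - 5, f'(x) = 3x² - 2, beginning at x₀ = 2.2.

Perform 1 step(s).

f(x) = x³ - 2x - 5
f'(x) = 3x² - 2
x₀ = 2.2

Newton-Raphson formula: x_{n+1} = x_n - f(x_n)/f'(x_n)

Iteration 1:
  f(2.200000) = 1.248000
  f'(2.200000) = 12.520000
  x_1 = 2.200000 - 1.248000/12.520000 = 2.100319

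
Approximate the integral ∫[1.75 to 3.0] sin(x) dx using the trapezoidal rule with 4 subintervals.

f(x) = sin(x)
a = 1.75, b = 3.0, n = 4
h = (b - a)/n = 0.312500

Trapezoidal rule: (h/2)[f(x₀) + 2f(x₁) + 2f(x₂) + ... + f(xₙ)]

x_0 = 1.7500, f(x_0) = 0.983986, coefficient = 1
x_1 = 2.0625, f(x_1) = 0.881530, coefficient = 2
x_2 = 2.3750, f(x_2) = 0.693685, coefficient = 2
x_3 = 2.6875, f(x_3) = 0.438647, coefficient = 2
x_4 = 3.0000, f(x_4) = 0.141120, coefficient = 1

I ≈ (0.312500/2) × 5.152830 = 0.805130
Exact value: 0.811746
Error: 0.006617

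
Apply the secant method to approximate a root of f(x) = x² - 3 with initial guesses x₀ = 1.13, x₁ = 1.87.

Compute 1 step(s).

f(x) = x² - 3
x₀ = 1.13, x₁ = 1.87

Secant formula: x_{n+1} = x_n - f(x_n)(x_n - x_{n-1})/(f(x_n) - f(x_{n-1}))

Iteration 1:
  f(1.130000) = -1.723100
  f(1.870000) = 0.496900
  x_2 = 1.870000 - 0.496900×(1.870000 - 1.130000)/(0.496900 - (-1.723100))
       = 1.704367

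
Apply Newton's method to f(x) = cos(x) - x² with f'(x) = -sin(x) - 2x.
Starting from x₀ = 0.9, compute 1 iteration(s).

f(x) = cos(x) - x²
f'(x) = -sin(x) - 2x
x₀ = 0.9

Newton-Raphson formula: x_{n+1} = x_n - f(x_n)/f'(x_n)

Iteration 1:
  f(0.900000) = -0.188390
  f'(0.900000) = -2.583327
  x_1 = 0.900000 - (-0.188390)/(-2.583327) = 0.827075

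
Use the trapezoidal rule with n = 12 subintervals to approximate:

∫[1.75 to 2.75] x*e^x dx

f(x) = x*e^x
a = 1.75, b = 2.75, n = 12
h = (b - a)/n = 0.083333

Trapezoidal rule: (h/2)[f(x₀) + 2f(x₁) + 2f(x₂) + ... + f(xₙ)]

x_0 = 1.7500, f(x_0) = 10.070555, coefficient = 1
x_1 = 1.8333, f(x_1) = 11.466952, coefficient = 2
x_2 = 1.9167, f(x_2) = 13.029998, coefficient = 2
x_3 = 2.0000, f(x_3) = 14.778112, coefficient = 2
x_4 = 2.0833, f(x_4) = 16.731656, coefficient = 2
x_5 = 2.1667, f(x_5) = 18.913133, coefficient = 2
x_6 = 2.2500, f(x_6) = 21.347406, coefficient = 2
x_7 = 2.3333, f(x_7) = 24.061937, coefficient = 2
x_8 = 2.4167, f(x_8) = 27.087053, coefficient = 2
x_9 = 2.5000, f(x_9) = 30.456235, coefficient = 2
x_10 = 2.5833, f(x_10) = 34.206439, coefficient = 2
x_11 = 2.6667, f(x_11) = 38.378443, coefficient = 2
x_12 = 2.7500, f(x_12) = 43.017238, coefficient = 1

I ≈ (0.083333/2) × 554.002517 = 23.083438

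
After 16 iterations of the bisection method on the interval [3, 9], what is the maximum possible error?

Bisection error bound: |error| ≤ (b-a)/2^n
|error| ≤ (9 - 3)/2^16 = 6/2^16
|error| ≤ 0.0000915527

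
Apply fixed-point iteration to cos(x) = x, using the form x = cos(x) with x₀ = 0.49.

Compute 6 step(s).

Equation: cos(x) = x
Fixed-point form: x = cos(x)
x₀ = 0.49

x_1 = g(0.490000) = 0.882333
x_2 = g(0.882333) = 0.635351
x_3 = g(0.635351) = 0.804863
x_4 = g(0.804863) = 0.693210
x_5 = g(0.693210) = 0.769199
x_6 = g(0.769199) = 0.718468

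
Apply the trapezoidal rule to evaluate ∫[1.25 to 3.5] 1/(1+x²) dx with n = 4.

f(x) = 1/(1+x²)
a = 1.25, b = 3.5, n = 4
h = (b - a)/n = 0.562500

Trapezoidal rule: (h/2)[f(x₀) + 2f(x₁) + 2f(x₂) + ... + f(xₙ)]

x_0 = 1.2500, f(x_0) = 0.390244, coefficient = 1
x_1 = 1.8125, f(x_1) = 0.233364, coefficient = 2
x_2 = 2.3750, f(x_2) = 0.150588, coefficient = 2
x_3 = 2.9375, f(x_3) = 0.103854, coefficient = 2
x_4 = 3.5000, f(x_4) = 0.075472, coefficient = 1

I ≈ (0.562500/2) × 1.441327 = 0.405373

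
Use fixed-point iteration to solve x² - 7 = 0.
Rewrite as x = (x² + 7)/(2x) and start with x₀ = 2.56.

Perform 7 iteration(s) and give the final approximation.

Equation: x² - 7 = 0
Fixed-point form: x = (x² + 7)/(2x)
x₀ = 2.56

x_1 = g(2.560000) = 2.647187
x_2 = g(2.647187) = 2.645752
x_3 = g(2.645752) = 2.645751
x_4 = g(2.645751) = 2.645751
x_5 = g(2.645751) = 2.645751
x_6 = g(2.645751) = 2.645751
x_7 = g(2.645751) = 2.645751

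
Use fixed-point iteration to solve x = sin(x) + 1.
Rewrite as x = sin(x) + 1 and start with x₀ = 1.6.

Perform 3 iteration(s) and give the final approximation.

Equation: x = sin(x) + 1
Fixed-point form: x = sin(x) + 1
x₀ = 1.6

x_1 = g(1.600000) = 1.999574
x_2 = g(1.999574) = 1.909475
x_3 = g(1.909475) = 1.943195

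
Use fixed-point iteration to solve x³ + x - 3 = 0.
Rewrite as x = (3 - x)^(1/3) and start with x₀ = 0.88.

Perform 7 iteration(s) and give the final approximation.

Equation: x³ + x - 3 = 0
Fixed-point form: x = (3 - x)^(1/3)
x₀ = 0.88

x_1 = g(0.880000) = 1.284632
x_2 = g(1.284632) = 1.197069
x_3 = g(1.197069) = 1.217100
x_4 = g(1.217100) = 1.212576
x_5 = g(1.212576) = 1.213601
x_6 = g(1.213601) = 1.213369
x_7 = g(1.213369) = 1.213421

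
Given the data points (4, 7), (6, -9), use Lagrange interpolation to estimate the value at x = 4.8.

Lagrange interpolation formula:
P(x) = Σ yᵢ × Lᵢ(x)
where Lᵢ(x) = Π_{j≠i} (x - xⱼ)/(xᵢ - xⱼ)

L_0(4.8) = (4.8 - 6)/(4 - 6) = 0.600000
L_1(4.8) = (4.8 - 4)/(6 - 4) = 0.400000

P(4.8) = 7×L_0(4.8) + (-9)×L_1(4.8)
P(4.8) = 0.600000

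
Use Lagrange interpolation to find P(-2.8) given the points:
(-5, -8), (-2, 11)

Lagrange interpolation formula:
P(x) = Σ yᵢ × Lᵢ(x)
where Lᵢ(x) = Π_{j≠i} (x - xⱼ)/(xᵢ - xⱼ)

L_0(-2.8) = (-2.8 - (-2))/(-5 - (-2)) = 0.266667
L_1(-2.8) = (-2.8 - (-5))/(-2 - (-5)) = 0.733333

P(-2.8) = (-8)×L_0(-2.8) + 11×L_1(-2.8)
P(-2.8) = 5.933333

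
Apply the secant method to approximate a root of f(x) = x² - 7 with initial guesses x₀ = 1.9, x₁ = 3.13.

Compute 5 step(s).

f(x) = x² - 7
x₀ = 1.9, x₁ = 3.13

Secant formula: x_{n+1} = x_n - f(x_n)(x_n - x_{n-1})/(f(x_n) - f(x_{n-1}))

Iteration 1:
  f(1.900000) = -3.390000
  f(3.130000) = 2.796900
  x_2 = 3.130000 - 2.796900×(3.130000 - 1.900000)/(2.796900 - (-3.390000))
       = 2.573956
Iteration 2:
  f(3.130000) = 2.796900
  f(2.573956) = -0.374749
  x_3 = 2.573956 - (-0.374749)×(2.573956 - 3.130000)/(-0.374749 - 2.796900)
       = 2.639656
Iteration 3:
  f(2.573956) = -0.374749
  f(2.639656) = -0.032216
  x_4 = 2.639656 - (-0.032216)×(2.639656 - 2.573956)/(-0.032216 - (-0.374749))
       = 2.645835
Iteration 4:
  f(2.639656) = -0.032216
  f(2.645835) = 0.000444
  x_5 = 2.645835 - 0.000444×(2.645835 - 2.639656)/(0.000444 - (-0.032216))
       = 2.645751
Iteration 5:
  f(2.645835) = 0.000444
  f(2.645751) = -0.000001
  x_6 = 2.645751 - (-0.000001)×(2.645751 - 2.645835)/(-0.000001 - 0.000444)
       = 2.645751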